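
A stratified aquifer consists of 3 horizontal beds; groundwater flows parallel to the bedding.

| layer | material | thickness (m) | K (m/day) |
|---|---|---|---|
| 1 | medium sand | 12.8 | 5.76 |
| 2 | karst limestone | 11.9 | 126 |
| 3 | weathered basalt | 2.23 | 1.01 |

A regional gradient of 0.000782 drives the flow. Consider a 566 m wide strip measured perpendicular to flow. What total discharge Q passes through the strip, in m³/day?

697

Flow is parallel to layering, so each bed carries its own Darcy discharge and the transmissivities add.
Σ(K_i·b_i) = 5.76×12.8 + 126×11.9 + 1.01×2.23 = 1575 m²/day.
Hydraulic gradient i = 0.000782.
Q = Σ(K_i·b_i) · W · i = 1575 × 566 × 0.0007820 = 697.3 m³/day.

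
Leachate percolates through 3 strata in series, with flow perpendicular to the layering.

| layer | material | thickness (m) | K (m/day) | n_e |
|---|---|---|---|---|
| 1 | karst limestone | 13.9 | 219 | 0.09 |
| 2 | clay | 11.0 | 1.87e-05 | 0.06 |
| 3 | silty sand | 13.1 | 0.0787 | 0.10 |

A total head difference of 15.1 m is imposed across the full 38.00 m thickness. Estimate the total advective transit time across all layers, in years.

With flow normal to the layers, continuity requires the same specific discharge q through every layer.
Σ(b_i/K_i) = 13.9/219 + 11.0/1.87e-05 + 13.1/0.0787 = 5.884e+05 d.
q = Δh / Σ(b_i/K_i) = 15.1 / 5.884e+05 = 2.566e-05 m/day.
In each layer the seepage velocity is v_i = q/n_i, so the layer transit time is t_i = b_i·n_i / q:
  layer 1 (karst limestone): t_1 = 13.9 × 0.09 / 2.566e-05 = 48748 d
  layer 2 (clay): t_2 = 11.0 × 0.06 / 2.566e-05 = 25718 d
  layer 3 (silty sand): t_3 = 13.1 × 0.10 / 2.566e-05 = 51047 d
Total t = Σ t_i = 1.255e+05 days = 343.6 years.

344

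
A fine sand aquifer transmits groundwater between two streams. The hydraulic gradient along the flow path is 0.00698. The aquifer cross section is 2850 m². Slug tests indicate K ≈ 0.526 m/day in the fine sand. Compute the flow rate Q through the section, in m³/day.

10.5

Hydraulic gradient i = 0.00698.
Darcy's law: Q = K · A · i = 0.5260 × 2850 × 0.006980 = 10.46 m³/day.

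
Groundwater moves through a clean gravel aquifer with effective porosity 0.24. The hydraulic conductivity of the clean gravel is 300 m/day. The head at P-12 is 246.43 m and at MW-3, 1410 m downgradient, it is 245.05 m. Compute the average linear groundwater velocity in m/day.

Hydraulic gradient i = (246.43 − 245.05) / 1410 = 1.38 / 1410 = 0.0009787.
Darcy flux q = K · i = 300.0 × 0.0009787 = 0.2936 m/day.
Seepage velocity v = q / n_e = 0.2936 / 0.24 = 1.223 m/day.

1.22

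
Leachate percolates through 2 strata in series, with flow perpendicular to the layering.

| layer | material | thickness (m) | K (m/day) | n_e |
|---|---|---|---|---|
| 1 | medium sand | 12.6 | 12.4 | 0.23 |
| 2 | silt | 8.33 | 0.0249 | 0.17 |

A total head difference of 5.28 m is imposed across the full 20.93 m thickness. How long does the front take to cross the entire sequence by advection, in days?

274

With flow normal to the layers, continuity requires the same specific discharge q through every layer.
Σ(b_i/K_i) = 12.6/12.4 + 8.33/0.0249 = 335.6 d.
q = Δh / Σ(b_i/K_i) = 5.28 / 335.6 = 0.01574 m/day.
In each layer the seepage velocity is v_i = q/n_i, so the layer transit time is t_i = b_i·n_i / q:
  layer 1 (medium sand): t_1 = 12.6 × 0.23 / 0.01574 = 184.2 d
  layer 2 (silt): t_2 = 8.33 × 0.17 / 0.01574 = 90.00 d
Total t = Σ t_i = 274.2 days.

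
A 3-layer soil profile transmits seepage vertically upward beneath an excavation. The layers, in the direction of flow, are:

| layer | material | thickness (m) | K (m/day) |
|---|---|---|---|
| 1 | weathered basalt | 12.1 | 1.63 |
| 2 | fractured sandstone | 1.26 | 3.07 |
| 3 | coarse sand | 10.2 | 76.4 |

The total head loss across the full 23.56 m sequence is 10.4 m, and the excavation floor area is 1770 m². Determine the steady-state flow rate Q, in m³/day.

Flow is perpendicular to layering, so the layers act in series and the equivalent K is the thickness-weighted harmonic mean.
Total thickness L = 12.1 + 1.26 + 10.2 = 23.56 m.
Σ(b_i/K_i) = 12.1/1.63 + 1.26/3.07 + 10.2/76.4 = 7.967 d.
K_eq = L / Σ(b_i/K_i) = 23.56 / 7.967 = 2.957 m/day.
Q = K_eq · A · (Δh/L) = 2.957 × 1770 × (10.4/23.56) = 2310 m³/day.

2310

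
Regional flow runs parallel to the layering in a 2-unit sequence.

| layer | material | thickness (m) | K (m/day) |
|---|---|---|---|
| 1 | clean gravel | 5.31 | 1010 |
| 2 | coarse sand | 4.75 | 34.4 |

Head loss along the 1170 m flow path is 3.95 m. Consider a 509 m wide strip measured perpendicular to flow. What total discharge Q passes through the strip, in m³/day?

9500

Flow is parallel to layering, so each bed carries its own Darcy discharge and the transmissivities add.
Σ(K_i·b_i) = 1010×5.31 + 34.4×4.75 = 5526 m²/day.
Hydraulic gradient i = Δh / L = 3.95 / 1170 = 0.003376.
Q = Σ(K_i·b_i) · W · i = 5526 × 509 × 0.003376 = 9497 m³/day.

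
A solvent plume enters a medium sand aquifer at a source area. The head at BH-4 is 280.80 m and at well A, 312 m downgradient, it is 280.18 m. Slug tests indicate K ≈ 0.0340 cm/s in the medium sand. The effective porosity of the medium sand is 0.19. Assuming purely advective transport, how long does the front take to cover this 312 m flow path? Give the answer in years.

Convert K: 0.0340 cm/s × 864 = 29.38 m/day.
Hydraulic gradient i = (280.80 − 280.18) / 312 = 0.62 / 312 = 0.001987.
Darcy flux q = K · i = 29.38 × 0.001987 = 0.05838 m/day.
Seepage velocity v = q / n_e = 0.05838 / 0.19 = 0.3072 m/day.
Travel time t = L / v = 312 / 0.3072 = 1015 days = 2.780 years.

2.78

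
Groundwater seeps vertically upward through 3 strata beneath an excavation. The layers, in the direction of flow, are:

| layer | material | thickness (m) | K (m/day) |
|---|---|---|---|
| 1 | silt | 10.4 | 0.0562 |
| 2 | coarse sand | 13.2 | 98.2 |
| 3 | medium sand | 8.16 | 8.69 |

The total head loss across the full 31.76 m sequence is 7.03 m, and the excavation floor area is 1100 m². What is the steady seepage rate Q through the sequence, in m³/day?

Flow is perpendicular to layering, so the layers act in series and the equivalent K is the thickness-weighted harmonic mean.
Total thickness L = 10.4 + 13.2 + 8.16 = 31.76 m.
Σ(b_i/K_i) = 10.4/0.0562 + 13.2/98.2 + 8.16/8.69 = 186.1 d.
K_eq = L / Σ(b_i/K_i) = 31.76 / 186.1 = 0.1706 m/day.
Q = K_eq · A · (Δh/L) = 0.1706 × 1100 × (7.03/31.76) = 41.55 m³/day.

41.5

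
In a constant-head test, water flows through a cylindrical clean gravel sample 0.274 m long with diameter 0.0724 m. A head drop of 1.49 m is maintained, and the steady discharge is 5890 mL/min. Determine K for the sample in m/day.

Cross-sectional area A = π·(d/2)² = π × (0.0724/2)² = 0.004117 m².
Convert discharge: 5890 mL/min = 9.817e-05 m³/s.
Darcy's law rearranged: K = Q·L / (A·Δh) = 9.817e-05 × 0.274 / (0.004117 × 1.49) = 0.004385 m/s = 378.9 m/day.

379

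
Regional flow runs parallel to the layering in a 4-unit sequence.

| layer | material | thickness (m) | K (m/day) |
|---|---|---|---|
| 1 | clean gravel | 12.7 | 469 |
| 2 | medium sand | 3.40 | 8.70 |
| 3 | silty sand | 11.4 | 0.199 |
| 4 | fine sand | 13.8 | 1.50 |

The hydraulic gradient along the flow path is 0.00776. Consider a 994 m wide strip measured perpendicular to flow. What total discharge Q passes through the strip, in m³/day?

46300

Flow is parallel to layering, so each bed carries its own Darcy discharge and the transmissivities add.
Σ(K_i·b_i) = 469×12.7 + 8.70×3.40 + 0.199×11.4 + 1.50×13.8 = 6009 m²/day.
Hydraulic gradient i = 0.00776.
Q = Σ(K_i·b_i) · W · i = 6009 × 994 × 0.007760 = 46349 m³/day.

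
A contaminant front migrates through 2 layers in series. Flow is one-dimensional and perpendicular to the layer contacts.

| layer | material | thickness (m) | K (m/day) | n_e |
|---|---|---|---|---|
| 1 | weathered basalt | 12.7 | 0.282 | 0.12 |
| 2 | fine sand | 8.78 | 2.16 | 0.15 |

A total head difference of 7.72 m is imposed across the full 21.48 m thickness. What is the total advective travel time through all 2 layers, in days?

With flow normal to the layers, continuity requires the same specific discharge q through every layer.
Σ(b_i/K_i) = 12.7/0.282 + 8.78/2.16 = 49.10 d.
q = Δh / Σ(b_i/K_i) = 7.72 / 49.10 = 0.1572 m/day.
In each layer the seepage velocity is v_i = q/n_i, so the layer transit time is t_i = b_i·n_i / q:
  layer 1 (weathered basalt): t_1 = 12.7 × 0.12 / 0.1572 = 9.693 d
  layer 2 (fine sand): t_2 = 8.78 × 0.15 / 0.1572 = 8.376 d
Total t = Σ t_i = 18.07 days.

18.1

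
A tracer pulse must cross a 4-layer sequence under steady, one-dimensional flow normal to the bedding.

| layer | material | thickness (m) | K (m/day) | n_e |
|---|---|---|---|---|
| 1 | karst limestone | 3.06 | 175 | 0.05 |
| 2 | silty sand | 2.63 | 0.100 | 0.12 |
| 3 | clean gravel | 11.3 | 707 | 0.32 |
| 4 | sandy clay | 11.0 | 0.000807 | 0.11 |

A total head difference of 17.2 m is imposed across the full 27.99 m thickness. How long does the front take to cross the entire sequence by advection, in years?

11.5

With flow normal to the layers, continuity requires the same specific discharge q through every layer.
Σ(b_i/K_i) = 3.06/175 + 2.63/0.100 + 11.3/707 + 11.0/0.000807 = 13657 d.
q = Δh / Σ(b_i/K_i) = 17.2 / 13657 = 0.001259 m/day.
In each layer the seepage velocity is v_i = q/n_i, so the layer transit time is t_i = b_i·n_i / q:
  layer 1 (karst limestone): t_1 = 3.06 × 0.05 / 0.001259 = 121.5 d
  layer 2 (silty sand): t_2 = 2.63 × 0.12 / 0.001259 = 250.6 d
  layer 3 (clean gravel): t_3 = 11.3 × 0.32 / 0.001259 = 2871 d
  layer 4 (sandy clay): t_4 = 11.0 × 0.11 / 0.001259 = 960.8 d
Total t = Σ t_i = 4204 days = 11.51 years.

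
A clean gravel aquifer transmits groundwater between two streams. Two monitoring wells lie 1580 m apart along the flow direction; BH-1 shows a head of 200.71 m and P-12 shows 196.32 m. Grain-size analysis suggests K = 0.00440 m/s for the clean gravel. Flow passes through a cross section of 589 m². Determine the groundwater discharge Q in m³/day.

622

Convert K: 0.00440 m/s × 86400 = 380.2 m/day.
Hydraulic gradient i = (200.71 − 196.32) / 1580 = 4.39 / 1580 = 0.002778.
Darcy's law: Q = K · A · i = 380.2 × 589.0 × 0.002778 = 622.1 m³/day.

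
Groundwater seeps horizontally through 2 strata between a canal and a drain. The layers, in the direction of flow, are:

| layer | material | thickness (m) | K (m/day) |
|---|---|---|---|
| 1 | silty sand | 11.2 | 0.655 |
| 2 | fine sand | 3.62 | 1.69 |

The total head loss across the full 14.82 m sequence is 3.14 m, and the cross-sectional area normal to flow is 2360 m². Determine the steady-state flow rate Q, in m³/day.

Flow is perpendicular to layering, so the layers act in series and the equivalent K is the thickness-weighted harmonic mean.
Total thickness L = 11.2 + 3.62 = 14.82 m.
Σ(b_i/K_i) = 11.2/0.655 + 3.62/1.69 = 19.24 d.
K_eq = L / Σ(b_i/K_i) = 14.82 / 19.24 = 0.7702 m/day.
Q = K_eq · A · (Δh/L) = 0.7702 × 2360 × (3.14/14.82) = 385.1 m³/day.

385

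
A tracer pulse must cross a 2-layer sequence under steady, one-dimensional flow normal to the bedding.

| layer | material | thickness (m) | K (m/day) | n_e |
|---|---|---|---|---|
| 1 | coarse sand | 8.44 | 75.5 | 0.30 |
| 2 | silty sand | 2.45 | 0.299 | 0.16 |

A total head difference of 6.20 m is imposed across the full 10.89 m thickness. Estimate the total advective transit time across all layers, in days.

With flow normal to the layers, continuity requires the same specific discharge q through every layer.
Σ(b_i/K_i) = 8.44/75.5 + 2.45/0.299 = 8.306 d.
q = Δh / Σ(b_i/K_i) = 6.20 / 8.306 = 0.7465 m/day.
In each layer the seepage velocity is v_i = q/n_i, so the layer transit time is t_i = b_i·n_i / q:
  layer 1 (coarse sand): t_1 = 8.44 × 0.30 / 0.7465 = 3.392 d
  layer 2 (silty sand): t_2 = 2.45 × 0.16 / 0.7465 = 0.5251 d
Total t = Σ t_i = 3.917 days.

3.92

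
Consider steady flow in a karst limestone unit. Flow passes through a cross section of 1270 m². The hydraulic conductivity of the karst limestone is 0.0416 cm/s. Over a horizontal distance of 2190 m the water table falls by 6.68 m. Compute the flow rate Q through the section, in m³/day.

Convert K: 0.0416 cm/s × 864 = 35.94 m/day.
Hydraulic gradient i = Δh / L = 6.68 / 2190 = 0.003050.
Darcy's law: Q = K · A · i = 35.94 × 1270 × 0.003050 = 139.2 m³/day.

139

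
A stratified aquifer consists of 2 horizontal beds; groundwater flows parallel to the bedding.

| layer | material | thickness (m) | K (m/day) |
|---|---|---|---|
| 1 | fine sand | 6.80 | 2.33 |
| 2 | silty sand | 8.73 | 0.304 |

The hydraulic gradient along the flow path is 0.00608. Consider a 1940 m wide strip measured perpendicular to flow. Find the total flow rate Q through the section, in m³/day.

218

Flow is parallel to layering, so each bed carries its own Darcy discharge and the transmissivities add.
Σ(K_i·b_i) = 2.33×6.80 + 0.304×8.73 = 18.50 m²/day.
Hydraulic gradient i = 0.00608.
Q = Σ(K_i·b_i) · W · i = 18.50 × 1940 × 0.006080 = 218.2 m³/day.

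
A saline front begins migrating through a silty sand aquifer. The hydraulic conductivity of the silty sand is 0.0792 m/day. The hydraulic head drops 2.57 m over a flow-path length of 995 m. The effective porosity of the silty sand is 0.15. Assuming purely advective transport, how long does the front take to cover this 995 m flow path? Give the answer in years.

2000

Hydraulic gradient i = Δh / L = 2.57 / 995 = 0.002583.
Darcy flux q = K · i = 0.07920 × 0.002583 = 0.0002046 m/day.
Seepage velocity v = q / n_e = 0.0002046 / 0.15 = 0.001364 m/day.
Travel time t = L / v = 995 / 0.001364 = 7.296e+05 days = 1998 years.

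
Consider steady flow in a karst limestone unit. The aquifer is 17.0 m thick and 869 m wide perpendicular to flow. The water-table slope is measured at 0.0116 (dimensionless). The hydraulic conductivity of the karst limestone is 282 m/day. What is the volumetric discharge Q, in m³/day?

48300

Cross-sectional area A = 869 × 17.0 = 14773 m².
Hydraulic gradient i = 0.0116.
Darcy's law: Q = K · A · i = 282.0 × 14773 × 0.01160 = 48325 m³/day.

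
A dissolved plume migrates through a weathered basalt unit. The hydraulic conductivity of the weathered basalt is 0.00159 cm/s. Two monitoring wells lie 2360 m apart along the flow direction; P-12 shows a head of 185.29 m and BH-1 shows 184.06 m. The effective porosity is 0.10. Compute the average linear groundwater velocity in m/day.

0.00716

Convert K: 0.00159 cm/s × 864 = 1.374 m/day.
Hydraulic gradient i = (185.29 − 184.06) / 2360 = 1.23 / 2360 = 0.0005212.
Darcy flux q = K · i = 1.374 × 0.0005212 = 0.0007160 m/day.
Seepage velocity v = q / n_e = 0.0007160 / 0.10 = 0.007160 m/day.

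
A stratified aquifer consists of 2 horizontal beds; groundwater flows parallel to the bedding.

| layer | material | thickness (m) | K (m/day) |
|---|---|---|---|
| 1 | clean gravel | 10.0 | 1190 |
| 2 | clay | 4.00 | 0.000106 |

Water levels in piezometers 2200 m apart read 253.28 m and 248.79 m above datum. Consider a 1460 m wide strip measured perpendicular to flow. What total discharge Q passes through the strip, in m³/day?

35500

Flow is parallel to layering, so each bed carries its own Darcy discharge and the transmissivities add.
Σ(K_i·b_i) = 1190×10.0 + 0.000106×4.00 = 11900 m²/day.
Hydraulic gradient i = (253.28 − 248.79) / 2200 = 4.49 / 2200 = 0.002041.
Q = Σ(K_i·b_i) · W · i = 11900 × 1460 × 0.002041 = 35459 m³/day.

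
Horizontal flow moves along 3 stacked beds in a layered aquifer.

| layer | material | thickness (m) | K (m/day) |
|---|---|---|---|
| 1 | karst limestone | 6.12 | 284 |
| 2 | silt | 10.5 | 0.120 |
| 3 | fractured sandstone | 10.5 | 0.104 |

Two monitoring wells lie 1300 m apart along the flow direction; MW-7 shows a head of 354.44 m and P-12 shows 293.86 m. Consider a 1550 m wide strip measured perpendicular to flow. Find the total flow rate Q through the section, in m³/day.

Flow is parallel to layering, so each bed carries its own Darcy discharge and the transmissivities add.
Σ(K_i·b_i) = 284×6.12 + 0.120×10.5 + 0.104×10.5 = 1740 m²/day.
Hydraulic gradient i = (354.44 − 293.86) / 1300 = 60.58 / 1300 = 0.04660.
Q = Σ(K_i·b_i) · W · i = 1740 × 1550 × 0.04660 = 1.257e+05 m³/day.

126000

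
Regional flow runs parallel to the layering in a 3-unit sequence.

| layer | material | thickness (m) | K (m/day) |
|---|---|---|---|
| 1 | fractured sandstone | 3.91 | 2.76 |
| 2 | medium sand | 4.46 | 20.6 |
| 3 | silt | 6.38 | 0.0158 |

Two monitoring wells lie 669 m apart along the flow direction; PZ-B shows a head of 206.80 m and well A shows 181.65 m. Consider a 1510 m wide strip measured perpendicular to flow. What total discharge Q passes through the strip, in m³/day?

5830

Flow is parallel to layering, so each bed carries its own Darcy discharge and the transmissivities add.
Σ(K_i·b_i) = 2.76×3.91 + 20.6×4.46 + 0.0158×6.38 = 102.8 m²/day.
Hydraulic gradient i = (206.80 − 181.65) / 669 = 25.15 / 669 = 0.03759.
Q = Σ(K_i·b_i) · W · i = 102.8 × 1510 × 0.03759 = 5834 m³/day.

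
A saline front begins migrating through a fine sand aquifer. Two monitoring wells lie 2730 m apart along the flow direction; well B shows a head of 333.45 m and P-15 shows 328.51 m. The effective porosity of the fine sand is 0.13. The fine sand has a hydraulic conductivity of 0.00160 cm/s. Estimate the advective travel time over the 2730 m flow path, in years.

Convert K: 0.00160 cm/s × 864 = 1.382 m/day.
Hydraulic gradient i = (333.45 − 328.51) / 2730 = 4.94 / 2730 = 0.001810.
Darcy flux q = K · i = 1.382 × 0.001810 = 0.002501 m/day.
Seepage velocity v = q / n_e = 0.002501 / 0.13 = 0.01924 m/day.
Travel time t = L / v = 2730 / 0.01924 = 1.419e+05 days = 388.4 years.

388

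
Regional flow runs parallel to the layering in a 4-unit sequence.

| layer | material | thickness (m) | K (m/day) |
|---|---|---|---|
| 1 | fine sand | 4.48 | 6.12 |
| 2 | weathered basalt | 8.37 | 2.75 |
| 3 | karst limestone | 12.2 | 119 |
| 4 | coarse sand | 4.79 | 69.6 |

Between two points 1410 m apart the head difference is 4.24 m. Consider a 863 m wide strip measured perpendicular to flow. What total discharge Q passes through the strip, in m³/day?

4760

Flow is parallel to layering, so each bed carries its own Darcy discharge and the transmissivities add.
Σ(K_i·b_i) = 6.12×4.48 + 2.75×8.37 + 119×12.2 + 69.6×4.79 = 1836 m²/day.
Hydraulic gradient i = Δh / L = 4.24 / 1410 = 0.003007.
Q = Σ(K_i·b_i) · W · i = 1836 × 863 × 0.003007 = 4764 m³/day.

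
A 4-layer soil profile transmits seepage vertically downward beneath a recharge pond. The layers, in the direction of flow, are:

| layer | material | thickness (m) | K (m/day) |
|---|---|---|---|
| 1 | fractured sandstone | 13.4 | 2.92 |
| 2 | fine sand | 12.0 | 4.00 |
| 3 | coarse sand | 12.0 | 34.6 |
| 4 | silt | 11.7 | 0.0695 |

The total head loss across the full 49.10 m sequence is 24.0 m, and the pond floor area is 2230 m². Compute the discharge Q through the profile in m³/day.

304

Flow is perpendicular to layering, so the layers act in series and the equivalent K is the thickness-weighted harmonic mean.
Total thickness L = 13.4 + 12.0 + 12.0 + 11.7 = 49.10 m.
Σ(b_i/K_i) = 13.4/2.92 + 12.0/4.00 + 12.0/34.6 + 11.7/0.0695 = 176.3 d.
K_eq = L / Σ(b_i/K_i) = 49.10 / 176.3 = 0.2785 m/day.
Q = K_eq · A · (Δh/L) = 0.2785 × 2230 × (24.0/49.10) = 303.6 m³/day.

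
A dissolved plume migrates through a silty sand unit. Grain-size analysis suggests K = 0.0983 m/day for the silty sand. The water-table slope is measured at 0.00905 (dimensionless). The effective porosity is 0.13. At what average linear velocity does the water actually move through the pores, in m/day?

Hydraulic gradient i = 0.00905.
Darcy flux q = K · i = 0.09830 × 0.009050 = 0.0008896 m/day.
Seepage velocity v = q / n_e = 0.0008896 / 0.13 = 0.006843 m/day.

0.00684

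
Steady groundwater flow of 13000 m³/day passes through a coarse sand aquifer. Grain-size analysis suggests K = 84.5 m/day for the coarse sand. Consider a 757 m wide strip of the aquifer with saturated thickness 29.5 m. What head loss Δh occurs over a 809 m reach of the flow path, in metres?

Cross-sectional area A = 757 × 29.5 = 22332 m².
From Q = K·A·i, i = Q / (K·A) = 13000 / (84.50 × 22332) = 0.006889.
Head loss Δh = i · L = 0.006889 × 809 = 5.573 m.

5.57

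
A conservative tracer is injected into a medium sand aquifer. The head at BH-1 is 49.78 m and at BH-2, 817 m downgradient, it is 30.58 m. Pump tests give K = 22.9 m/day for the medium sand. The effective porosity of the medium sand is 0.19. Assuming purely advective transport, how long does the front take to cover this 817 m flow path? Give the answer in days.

Hydraulic gradient i = (49.78 − 30.58) / 817 = 19.2 / 817 = 0.02350.
Darcy flux q = K · i = 22.90 × 0.02350 = 0.5382 m/day.
Seepage velocity v = q / n_e = 0.5382 / 0.19 = 2.832 m/day.
Travel time t = L / v = 817 / 2.832 = 288.4 days.

288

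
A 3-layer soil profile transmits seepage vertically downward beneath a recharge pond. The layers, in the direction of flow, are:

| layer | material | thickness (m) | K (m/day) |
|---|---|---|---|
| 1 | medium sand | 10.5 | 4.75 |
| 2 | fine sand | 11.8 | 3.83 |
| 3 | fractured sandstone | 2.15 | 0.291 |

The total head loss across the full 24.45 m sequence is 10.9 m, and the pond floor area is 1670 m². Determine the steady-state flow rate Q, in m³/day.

1440

Flow is perpendicular to layering, so the layers act in series and the equivalent K is the thickness-weighted harmonic mean.
Total thickness L = 10.5 + 11.8 + 2.15 = 24.45 m.
Σ(b_i/K_i) = 10.5/4.75 + 11.8/3.83 + 2.15/0.291 = 12.68 d.
K_eq = L / Σ(b_i/K_i) = 24.45 / 12.68 = 1.928 m/day.
Q = K_eq · A · (Δh/L) = 1.928 × 1670 × (10.9/24.45) = 1436 m³/day.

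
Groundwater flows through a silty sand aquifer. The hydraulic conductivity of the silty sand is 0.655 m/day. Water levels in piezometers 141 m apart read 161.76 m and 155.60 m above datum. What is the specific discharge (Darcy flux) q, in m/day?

Hydraulic gradient i = (161.76 − 155.60) / 141 = 6.16 / 141 = 0.04369.
Specific discharge q = K · i = 0.6550 × 0.04369 = 0.02862 m/day.

0.0286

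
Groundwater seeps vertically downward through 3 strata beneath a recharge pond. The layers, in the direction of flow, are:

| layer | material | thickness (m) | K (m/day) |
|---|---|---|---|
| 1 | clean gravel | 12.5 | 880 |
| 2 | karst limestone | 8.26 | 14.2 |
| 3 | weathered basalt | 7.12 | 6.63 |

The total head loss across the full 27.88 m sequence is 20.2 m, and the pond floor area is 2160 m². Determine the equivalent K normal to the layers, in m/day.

Flow is perpendicular to layering, so the layers act in series and the equivalent K is the thickness-weighted harmonic mean.
Total thickness L = 12.5 + 8.26 + 7.12 = 27.88 m.
Σ(b_i/K_i) = 12.5/880 + 8.26/14.2 + 7.12/6.63 = 1.670 d.
K_eq = L / Σ(b_i/K_i) = 27.88 / 1.670 = 16.70 m/day.

16.7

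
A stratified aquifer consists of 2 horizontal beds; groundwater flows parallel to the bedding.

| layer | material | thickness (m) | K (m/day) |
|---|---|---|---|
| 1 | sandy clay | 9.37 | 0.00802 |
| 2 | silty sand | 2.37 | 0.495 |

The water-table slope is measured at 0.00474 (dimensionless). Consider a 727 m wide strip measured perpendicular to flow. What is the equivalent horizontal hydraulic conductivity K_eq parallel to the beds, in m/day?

0.106

Flow is parallel to layering, so each bed carries its own Darcy discharge and the transmissivities add.
Σ(K_i·b_i) = 0.00802×9.37 + 0.495×2.37 = 1.248 m²/day.
Total thickness b = 11.74 m, so K_eq = Σ(K_i·b_i)/b = 0.1063 m/day.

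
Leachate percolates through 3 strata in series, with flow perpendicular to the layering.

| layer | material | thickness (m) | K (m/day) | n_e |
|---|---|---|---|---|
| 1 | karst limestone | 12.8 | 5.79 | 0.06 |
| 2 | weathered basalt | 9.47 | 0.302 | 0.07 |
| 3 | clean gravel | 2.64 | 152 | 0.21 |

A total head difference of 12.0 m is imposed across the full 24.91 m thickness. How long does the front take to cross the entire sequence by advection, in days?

With flow normal to the layers, continuity requires the same specific discharge q through every layer.
Σ(b_i/K_i) = 12.8/5.79 + 9.47/0.302 + 2.64/152 = 33.59 d.
q = Δh / Σ(b_i/K_i) = 12.0 / 33.59 = 0.3573 m/day.
In each layer the seepage velocity is v_i = q/n_i, so the layer transit time is t_i = b_i·n_i / q:
  layer 1 (karst limestone): t_1 = 12.8 × 0.06 / 0.3573 = 2.149 d
  layer 2 (weathered basalt): t_2 = 9.47 × 0.07 / 0.3573 = 1.855 d
  layer 3 (clean gravel): t_3 = 2.64 × 0.21 / 0.3573 = 1.552 d
Total t = Σ t_i = 5.556 days.

5.56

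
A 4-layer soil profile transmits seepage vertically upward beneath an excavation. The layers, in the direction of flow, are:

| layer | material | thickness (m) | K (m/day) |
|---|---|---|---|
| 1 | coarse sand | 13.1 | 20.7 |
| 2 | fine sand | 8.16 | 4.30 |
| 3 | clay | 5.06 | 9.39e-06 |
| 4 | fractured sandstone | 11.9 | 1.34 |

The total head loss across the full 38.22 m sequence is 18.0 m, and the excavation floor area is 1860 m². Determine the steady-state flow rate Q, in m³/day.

0.0621

Flow is perpendicular to layering, so the layers act in series and the equivalent K is the thickness-weighted harmonic mean.
Total thickness L = 13.1 + 8.16 + 5.06 + 11.9 = 38.22 m.
Σ(b_i/K_i) = 13.1/20.7 + 8.16/4.30 + 5.06/9.39e-06 + 11.9/1.34 = 5.389e+05 d.
K_eq = L / Σ(b_i/K_i) = 38.22 / 5.389e+05 = 7.092e-05 m/day.
Q = K_eq · A · (Δh/L) = 7.092e-05 × 1860 × (18.0/38.22) = 0.06213 m³/day.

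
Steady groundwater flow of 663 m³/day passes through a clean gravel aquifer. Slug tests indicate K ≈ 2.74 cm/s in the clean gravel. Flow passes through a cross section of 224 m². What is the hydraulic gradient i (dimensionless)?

0.00125

Convert K: 2.74 cm/s × 864 = 2367 m/day.
From Q = K·A·i, i = Q / (K·A) = 663 / (2367 × 224.0) = 0.001250.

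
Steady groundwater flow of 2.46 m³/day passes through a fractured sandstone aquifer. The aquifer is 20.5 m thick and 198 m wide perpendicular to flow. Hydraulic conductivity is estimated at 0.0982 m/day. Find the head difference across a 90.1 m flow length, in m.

0.556

Cross-sectional area A = 198 × 20.5 = 4059 m².
From Q = K·A·i, i = Q / (K·A) = 2.46 / (0.09820 × 4059) = 0.006172.
Head loss Δh = i · L = 0.006172 × 90.1 = 0.5561 m.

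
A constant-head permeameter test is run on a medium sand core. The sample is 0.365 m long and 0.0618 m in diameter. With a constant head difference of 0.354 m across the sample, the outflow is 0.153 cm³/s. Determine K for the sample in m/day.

4.54

Cross-sectional area A = π·(d/2)² = π × (0.0618/2)² = 0.003000 m².
Convert discharge: 0.153 cm³/s = 1.530e-07 m³/s.
Darcy's law rearranged: K = Q·L / (A·Δh) = 1.530e-07 × 0.365 / (0.003000 × 0.354) = 5.259e-05 m/s = 4.544 m/day.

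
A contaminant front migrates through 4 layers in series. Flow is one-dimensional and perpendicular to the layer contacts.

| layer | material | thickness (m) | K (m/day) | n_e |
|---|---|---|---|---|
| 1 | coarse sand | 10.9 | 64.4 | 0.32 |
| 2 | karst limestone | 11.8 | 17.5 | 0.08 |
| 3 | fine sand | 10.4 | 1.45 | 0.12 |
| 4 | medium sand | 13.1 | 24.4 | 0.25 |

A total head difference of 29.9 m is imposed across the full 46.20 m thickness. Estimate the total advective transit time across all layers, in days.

2.56

With flow normal to the layers, continuity requires the same specific discharge q through every layer.
Σ(b_i/K_i) = 10.9/64.4 + 11.8/17.5 + 10.4/1.45 + 13.1/24.4 = 8.553 d.
q = Δh / Σ(b_i/K_i) = 29.9 / 8.553 = 3.496 m/day.
In each layer the seepage velocity is v_i = q/n_i, so the layer transit time is t_i = b_i·n_i / q:
  layer 1 (coarse sand): t_1 = 10.9 × 0.32 / 3.496 = 0.9977 d
  layer 2 (karst limestone): t_2 = 11.8 × 0.08 / 3.496 = 0.2700 d
  layer 3 (fine sand): t_3 = 10.4 × 0.12 / 3.496 = 0.3570 d
  layer 4 (medium sand): t_4 = 13.1 × 0.25 / 3.496 = 0.9368 d
Total t = Σ t_i = 2.562 days.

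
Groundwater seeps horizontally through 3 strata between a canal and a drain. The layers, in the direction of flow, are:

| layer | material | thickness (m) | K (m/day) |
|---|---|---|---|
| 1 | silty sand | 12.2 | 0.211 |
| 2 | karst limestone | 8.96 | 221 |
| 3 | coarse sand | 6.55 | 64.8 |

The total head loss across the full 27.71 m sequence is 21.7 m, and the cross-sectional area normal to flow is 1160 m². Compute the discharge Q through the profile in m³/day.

Flow is perpendicular to layering, so the layers act in series and the equivalent K is the thickness-weighted harmonic mean.
Total thickness L = 12.2 + 8.96 + 6.55 = 27.71 m.
Σ(b_i/K_i) = 12.2/0.211 + 8.96/221 + 6.55/64.8 = 57.96 d.
K_eq = L / Σ(b_i/K_i) = 27.71 / 57.96 = 0.4781 m/day.
Q = K_eq · A · (Δh/L) = 0.4781 × 1160 × (21.7/27.71) = 434.3 m³/day.

434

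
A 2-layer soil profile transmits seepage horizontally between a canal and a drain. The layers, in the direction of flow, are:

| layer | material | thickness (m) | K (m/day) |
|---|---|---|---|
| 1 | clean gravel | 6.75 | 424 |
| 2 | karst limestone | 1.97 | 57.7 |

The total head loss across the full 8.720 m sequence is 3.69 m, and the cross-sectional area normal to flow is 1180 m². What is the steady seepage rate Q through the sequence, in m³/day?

87000

Flow is perpendicular to layering, so the layers act in series and the equivalent K is the thickness-weighted harmonic mean.
Total thickness L = 6.75 + 1.97 = 8.720 m.
Σ(b_i/K_i) = 6.75/424 + 1.97/57.7 = 0.05006 d.
K_eq = L / Σ(b_i/K_i) = 8.720 / 0.05006 = 174.2 m/day.
Q = K_eq · A · (Δh/L) = 174.2 × 1180 × (3.69/8.720) = 86976 m³/day.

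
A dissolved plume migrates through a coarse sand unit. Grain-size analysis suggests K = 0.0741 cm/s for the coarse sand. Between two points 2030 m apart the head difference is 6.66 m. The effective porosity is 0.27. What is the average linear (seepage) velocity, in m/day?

Convert K: 0.0741 cm/s × 864 = 64.02 m/day.
Hydraulic gradient i = Δh / L = 6.66 / 2030 = 0.003281.
Darcy flux q = K · i = 64.02 × 0.003281 = 0.2100 m/day.
Seepage velocity v = q / n_e = 0.2100 / 0.27 = 0.7779 m/day.

0.778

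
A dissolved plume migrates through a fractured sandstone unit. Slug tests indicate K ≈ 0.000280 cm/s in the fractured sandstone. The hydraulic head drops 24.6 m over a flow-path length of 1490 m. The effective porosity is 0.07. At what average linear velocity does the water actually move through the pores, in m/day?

0.0571

Convert K: 0.000280 cm/s × 864 = 0.2419 m/day.
Hydraulic gradient i = Δh / L = 24.6 / 1490 = 0.01651.
Darcy flux q = K · i = 0.2419 × 0.01651 = 0.003994 m/day.
Seepage velocity v = q / n_e = 0.003994 / 0.07 = 0.05706 m/day.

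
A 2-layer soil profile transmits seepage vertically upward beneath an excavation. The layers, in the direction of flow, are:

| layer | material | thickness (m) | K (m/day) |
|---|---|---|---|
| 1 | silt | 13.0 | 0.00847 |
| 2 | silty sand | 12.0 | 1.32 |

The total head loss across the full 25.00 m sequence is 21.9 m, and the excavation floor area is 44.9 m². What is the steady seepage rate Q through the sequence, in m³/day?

0.637

Flow is perpendicular to layering, so the layers act in series and the equivalent K is the thickness-weighted harmonic mean.
Total thickness L = 13.0 + 12.0 = 25.00 m.
Σ(b_i/K_i) = 13.0/0.00847 + 12.0/1.32 = 1544 d.
K_eq = L / Σ(b_i/K_i) = 25.00 / 1544 = 0.01619 m/day.
Q = K_eq · A · (Δh/L) = 0.01619 × 44.9 × (21.9/25.00) = 0.6369 m³/day.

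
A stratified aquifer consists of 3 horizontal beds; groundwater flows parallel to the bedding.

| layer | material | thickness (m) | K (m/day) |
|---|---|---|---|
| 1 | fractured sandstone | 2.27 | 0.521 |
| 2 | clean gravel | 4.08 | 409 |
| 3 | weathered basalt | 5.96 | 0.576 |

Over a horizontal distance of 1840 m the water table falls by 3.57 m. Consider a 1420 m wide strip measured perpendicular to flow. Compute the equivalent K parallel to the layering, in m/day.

Flow is parallel to layering, so each bed carries its own Darcy discharge and the transmissivities add.
Σ(K_i·b_i) = 0.521×2.27 + 409×4.08 + 0.576×5.96 = 1673 m²/day.
Total thickness b = 12.31 m, so K_eq = Σ(K_i·b_i)/b = 135.9 m/day.

136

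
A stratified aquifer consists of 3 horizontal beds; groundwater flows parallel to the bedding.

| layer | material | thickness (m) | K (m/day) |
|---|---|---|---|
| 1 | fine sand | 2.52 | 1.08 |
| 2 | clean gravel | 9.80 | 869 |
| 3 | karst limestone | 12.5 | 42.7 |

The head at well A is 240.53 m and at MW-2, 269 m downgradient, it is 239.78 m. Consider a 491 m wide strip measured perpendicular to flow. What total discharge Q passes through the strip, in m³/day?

Flow is parallel to layering, so each bed carries its own Darcy discharge and the transmissivities add.
Σ(K_i·b_i) = 1.08×2.52 + 869×9.80 + 42.7×12.5 = 9053 m²/day.
Hydraulic gradient i = (240.53 − 239.78) / 269 = 0.75 / 269 = 0.002788.
Q = Σ(K_i·b_i) · W · i = 9053 × 491 × 0.002788 = 12393 m³/day.

12400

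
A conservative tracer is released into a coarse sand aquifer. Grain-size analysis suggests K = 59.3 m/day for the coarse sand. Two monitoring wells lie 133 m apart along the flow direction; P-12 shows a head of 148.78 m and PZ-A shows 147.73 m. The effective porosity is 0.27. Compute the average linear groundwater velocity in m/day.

Hydraulic gradient i = (148.78 − 147.73) / 133 = 1.05 / 133 = 0.007895.
Darcy flux q = K · i = 59.30 × 0.007895 = 0.4682 m/day.
Seepage velocity v = q / n_e = 0.4682 / 0.27 = 1.734 m/day.

1.73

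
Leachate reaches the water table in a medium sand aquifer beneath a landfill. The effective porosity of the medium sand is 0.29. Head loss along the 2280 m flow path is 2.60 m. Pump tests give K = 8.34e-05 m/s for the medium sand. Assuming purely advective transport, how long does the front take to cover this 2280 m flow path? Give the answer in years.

220

Convert K: 8.34e-05 m/s × 86400 = 7.206 m/day.
Hydraulic gradient i = Δh / L = 2.60 / 2280 = 0.001140.
Darcy flux q = K · i = 7.206 × 0.001140 = 0.008217 m/day.
Seepage velocity v = q / n_e = 0.008217 / 0.29 = 0.02833 m/day.
Travel time t = L / v = 2280 / 0.02833 = 80466 days = 220.3 years.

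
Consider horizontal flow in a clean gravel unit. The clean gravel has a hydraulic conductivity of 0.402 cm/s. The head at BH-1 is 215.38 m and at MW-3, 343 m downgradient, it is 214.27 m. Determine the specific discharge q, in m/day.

1.12

Convert K: 0.402 cm/s × 864 = 347.3 m/day.
Hydraulic gradient i = (215.38 − 214.27) / 343 = 1.11 / 343 = 0.003236.
Specific discharge q = K · i = 347.3 × 0.003236 = 1.124 m/day.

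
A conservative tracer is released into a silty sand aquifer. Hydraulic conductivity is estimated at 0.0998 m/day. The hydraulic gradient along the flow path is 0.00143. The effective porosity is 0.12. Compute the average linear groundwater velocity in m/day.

0.00119

Hydraulic gradient i = 0.00143.
Darcy flux q = K · i = 0.09980 × 0.001430 = 0.0001427 m/day.
Seepage velocity v = q / n_e = 0.0001427 / 0.12 = 0.001189 m/day.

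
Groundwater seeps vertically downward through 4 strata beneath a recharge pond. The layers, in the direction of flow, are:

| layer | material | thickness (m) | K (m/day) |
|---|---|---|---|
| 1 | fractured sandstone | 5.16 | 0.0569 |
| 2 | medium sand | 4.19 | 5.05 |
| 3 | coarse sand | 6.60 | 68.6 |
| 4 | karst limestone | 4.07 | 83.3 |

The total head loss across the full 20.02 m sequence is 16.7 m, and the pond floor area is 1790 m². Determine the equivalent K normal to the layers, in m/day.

0.218

Flow is perpendicular to layering, so the layers act in series and the equivalent K is the thickness-weighted harmonic mean.
Total thickness L = 5.16 + 4.19 + 6.60 + 4.07 = 20.02 m.
Σ(b_i/K_i) = 5.16/0.0569 + 4.19/5.05 + 6.60/68.6 + 4.07/83.3 = 91.66 d.
K_eq = L / Σ(b_i/K_i) = 20.02 / 91.66 = 0.2184 m/day.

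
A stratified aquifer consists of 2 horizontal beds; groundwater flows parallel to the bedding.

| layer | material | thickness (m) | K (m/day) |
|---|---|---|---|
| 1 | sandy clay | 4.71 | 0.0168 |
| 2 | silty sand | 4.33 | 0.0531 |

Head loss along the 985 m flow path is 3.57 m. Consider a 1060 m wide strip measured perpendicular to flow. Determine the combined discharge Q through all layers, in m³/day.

Flow is parallel to layering, so each bed carries its own Darcy discharge and the transmissivities add.
Σ(K_i·b_i) = 0.0168×4.71 + 0.0531×4.33 = 0.3091 m²/day.
Hydraulic gradient i = Δh / L = 3.57 / 985 = 0.003624.
Q = Σ(K_i·b_i) · W · i = 0.3091 × 1060 × 0.003624 = 1.187 m³/day.

1.19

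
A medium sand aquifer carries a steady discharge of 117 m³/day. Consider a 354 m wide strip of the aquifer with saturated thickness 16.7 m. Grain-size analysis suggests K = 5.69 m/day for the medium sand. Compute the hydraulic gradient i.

Cross-sectional area A = 354 × 16.7 = 5912 m².
From Q = K·A·i, i = Q / (K·A) = 117 / (5.690 × 5912) = 0.003478.

0.00348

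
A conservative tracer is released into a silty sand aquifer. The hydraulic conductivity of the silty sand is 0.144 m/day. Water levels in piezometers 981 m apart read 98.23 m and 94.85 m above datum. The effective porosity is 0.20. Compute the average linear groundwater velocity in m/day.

Hydraulic gradient i = (98.23 − 94.85) / 981 = 3.38 / 981 = 0.003445.
Darcy flux q = K · i = 0.1440 × 0.003445 = 0.0004961 m/day.
Seepage velocity v = q / n_e = 0.0004961 / 0.20 = 0.002481 m/day.

0.00248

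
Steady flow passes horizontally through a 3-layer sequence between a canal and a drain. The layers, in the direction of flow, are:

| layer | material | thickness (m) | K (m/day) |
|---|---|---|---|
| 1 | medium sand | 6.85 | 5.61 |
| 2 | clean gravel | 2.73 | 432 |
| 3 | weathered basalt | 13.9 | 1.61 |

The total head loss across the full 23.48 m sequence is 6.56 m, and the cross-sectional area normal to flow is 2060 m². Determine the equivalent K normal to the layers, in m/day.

2.38

Flow is perpendicular to layering, so the layers act in series and the equivalent K is the thickness-weighted harmonic mean.
Total thickness L = 6.85 + 2.73 + 13.9 = 23.48 m.
Σ(b_i/K_i) = 6.85/5.61 + 2.73/432 + 13.9/1.61 = 9.861 d.
K_eq = L / Σ(b_i/K_i) = 23.48 / 9.861 = 2.381 m/day.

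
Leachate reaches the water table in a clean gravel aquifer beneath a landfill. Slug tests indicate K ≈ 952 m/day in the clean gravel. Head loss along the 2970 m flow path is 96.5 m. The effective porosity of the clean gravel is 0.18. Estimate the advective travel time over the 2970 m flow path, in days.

17.3

Hydraulic gradient i = Δh / L = 96.5 / 2970 = 0.03249.
Darcy flux q = K · i = 952.0 × 0.03249 = 30.93 m/day.
Seepage velocity v = q / n_e = 30.93 / 0.18 = 171.8 m/day.
Travel time t = L / v = 2970 / 171.8 = 17.28 days.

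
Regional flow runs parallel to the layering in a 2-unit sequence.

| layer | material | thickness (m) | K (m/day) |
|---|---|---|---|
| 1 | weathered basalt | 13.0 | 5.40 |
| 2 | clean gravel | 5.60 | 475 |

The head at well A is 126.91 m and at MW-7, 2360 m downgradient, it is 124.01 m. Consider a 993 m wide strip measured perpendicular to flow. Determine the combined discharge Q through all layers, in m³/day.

3330

Flow is parallel to layering, so each bed carries its own Darcy discharge and the transmissivities add.
Σ(K_i·b_i) = 5.40×13.0 + 475×5.60 = 2730 m²/day.
Hydraulic gradient i = (126.91 − 124.01) / 2360 = 2.9 / 2360 = 0.001229.
Q = Σ(K_i·b_i) · W · i = 2730 × 993 × 0.001229 = 3331 m³/day.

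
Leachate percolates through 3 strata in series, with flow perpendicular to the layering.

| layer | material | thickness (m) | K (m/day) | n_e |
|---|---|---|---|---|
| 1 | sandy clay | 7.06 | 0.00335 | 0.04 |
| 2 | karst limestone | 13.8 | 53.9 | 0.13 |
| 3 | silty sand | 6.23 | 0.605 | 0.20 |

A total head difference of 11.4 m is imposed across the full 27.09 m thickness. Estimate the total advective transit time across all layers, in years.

With flow normal to the layers, continuity requires the same specific discharge q through every layer.
Σ(b_i/K_i) = 7.06/0.00335 + 13.8/53.9 + 6.23/0.605 = 2118 d.
q = Δh / Σ(b_i/K_i) = 11.4 / 2118 = 0.005382 m/day.
In each layer the seepage velocity is v_i = q/n_i, so the layer transit time is t_i = b_i·n_i / q:
  layer 1 (sandy clay): t_1 = 7.06 × 0.04 / 0.005382 = 52.47 d
  layer 2 (karst limestone): t_2 = 13.8 × 0.13 / 0.005382 = 333.3 d
  layer 3 (silty sand): t_3 = 6.23 × 0.20 / 0.005382 = 231.5 d
Total t = Σ t_i = 617.3 days = 1.690 years.

1.69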